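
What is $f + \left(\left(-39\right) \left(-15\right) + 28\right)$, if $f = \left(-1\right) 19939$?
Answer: $-19326$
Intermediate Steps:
$f = -19939$
$f + \left(\left(-39\right) \left(-15\right) + 28\right) = -19939 + \left(\left(-39\right) \left(-15\right) + 28\right) = -19939 + \left(585 + 28\right) = -19939 + 613 = -19326$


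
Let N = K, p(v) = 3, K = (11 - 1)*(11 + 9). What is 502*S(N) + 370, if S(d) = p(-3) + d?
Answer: 102276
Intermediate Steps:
K = 200 (K = 10*20 = 200)
N = 200
S(d) = 3 + d
502*S(N) + 370 = 502*(3 + 200) + 370 = 502*203 + 370 = 101906 + 370 = 102276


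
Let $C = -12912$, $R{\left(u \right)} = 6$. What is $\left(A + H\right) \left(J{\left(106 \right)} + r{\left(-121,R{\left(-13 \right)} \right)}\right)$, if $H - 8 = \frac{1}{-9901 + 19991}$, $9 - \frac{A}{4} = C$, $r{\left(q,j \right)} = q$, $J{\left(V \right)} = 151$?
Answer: $\frac{1564716843}{1009} \approx 1.5508 \cdot 10^{6}$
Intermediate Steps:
$A = 51684$ ($A = 36 - -51648 = 36 + 51648 = 51684$)
$H = \frac{80721}{10090}$ ($H = 8 + \frac{1}{-9901 + 19991} = 8 + \frac{1}{10090} = \frac{80721}{10090} \approx 8.0001$)
$\left(A + H\right) \left(J{\left(106 \right)} + r{\left(-121,R{\left(-13 \right)} \right)}\right) = \left(51684 + \frac{80721}{10090}\right) \left(151 - 121\right) = \frac{521572281}{10090} \cdot 30 = \frac{1564716843}{1009}$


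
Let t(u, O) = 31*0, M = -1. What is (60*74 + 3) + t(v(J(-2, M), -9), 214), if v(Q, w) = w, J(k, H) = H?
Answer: 4443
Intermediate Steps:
t(u, O) = 0
(60*74 + 3) + t(v(J(-2, M), -9), 214) = (60*74 + 3) + 0 = (4440 + 3) + 0 = 4443 + 0 = 4443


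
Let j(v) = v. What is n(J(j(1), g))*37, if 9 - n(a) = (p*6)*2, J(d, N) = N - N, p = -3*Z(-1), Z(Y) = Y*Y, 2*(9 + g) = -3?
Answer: 1665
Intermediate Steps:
g = -21/2 (g = -9 + (1/2)*(-3) = -9 - 3/2 = -21/2 ≈ -10.500)
Z(Y) = Y**2
p = -3 (p = -3*(-1)**2 = -3*1 = -3)
J(d, N) = 0
n(a) = 45 (n(a) = 9 - (-3*6)*2 = 9 - (-18)*2 = 9 - 1*(-36) = 9 + 36 = 45)
n(J(j(1), g))*37 = 45*37 = 1665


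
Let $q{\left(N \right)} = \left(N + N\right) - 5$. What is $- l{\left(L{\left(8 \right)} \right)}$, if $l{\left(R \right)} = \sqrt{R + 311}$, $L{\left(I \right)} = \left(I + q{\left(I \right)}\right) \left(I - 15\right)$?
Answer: $- \sqrt{178} \approx -13.342$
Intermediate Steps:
$q{\left(N \right)} = -5 + 2 N$ ($q{\left(N \right)} = 2 N - 5 = -5 + 2 N$)
$L{\left(I \right)} = \left(-15 + I\right) \left(-5 + 3 I\right)$ ($L{\left(I \right)} = \left(I + \left(-5 + 2 I\right)\right) \left(I - 15\right) = \left(-5 + 3 I\right) \left(-15 + I\right) = \left(-15 + I\right) \left(-5 + 3 I\right)$)
$l{\left(R \right)} = \sqrt{311 + R}$
$- l{\left(L{\left(8 \right)} \right)} = - \sqrt{311 + \left(75 - 400 + 3 \cdot 8^{2}\right)} = - \sqrt{311 + \left(75 - 400 + 3 \cdot 64\right)} = - \sqrt{311 + \left(75 - 400 + 192\right)} = - \sqrt{311 - 133} = - \sqrt{178}$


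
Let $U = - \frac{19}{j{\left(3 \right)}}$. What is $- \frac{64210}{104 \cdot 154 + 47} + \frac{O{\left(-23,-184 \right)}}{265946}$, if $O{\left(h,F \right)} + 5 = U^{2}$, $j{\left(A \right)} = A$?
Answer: $- \frac{76841229016}{19223507691} \approx -3.9973$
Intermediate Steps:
$U = - \frac{19}{3} \approx -6.3333$
$O{\left(h,F \right)} = \frac{316}{9}$ ($O{\left(h,F \right)} = -5 + \left(- \frac{19}{3}\right)^{2} = -5 + \frac{361}{9} = \frac{316}{9}$)
$- \frac{64210}{104 \cdot 154 + 47} + \frac{O{\left(-23,-184 \right)}}{265946} = - \frac{64210}{104 \cdot 154 + 47} + \frac{316}{9 \cdot 265946} = - \frac{64210}{16016 + 47} + \frac{316}{9} \cdot \frac{1}{265946} = - \frac{64210}{16063} + \frac{158}{1196757} = - \frac{76841229016}{19223507691}$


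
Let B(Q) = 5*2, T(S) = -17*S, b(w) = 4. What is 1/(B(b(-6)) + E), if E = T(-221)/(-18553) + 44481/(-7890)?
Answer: 48794390/202977659 ≈ 0.24039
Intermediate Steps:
B(Q) = 10
E = -284966241/48794390 (E = -17*(-221)/(-18553) + 44481/(-7890) = 3757*(-1/18553) + 44481*(-1/7890) = -3757/18553 - 14827/2630 = -284966241/48794390 ≈ -5.8401)
1/(B(b(-6)) + E) = 1/(10 - 284966241/48794390) = 1/(202977659/48794390) = 48794390/202977659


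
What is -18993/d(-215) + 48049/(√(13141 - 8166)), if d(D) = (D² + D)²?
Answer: -18993/2116920100 + 48049*√199/995 ≈ 681.22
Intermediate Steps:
d(D) = (D + D²)²
-18993/d(-215) + 48049/(√(13141 - 8166)) = -18993*1/(46225*(1 - 215)²) + 48049/(√(13141 - 8166)) = -18993/(46225*(-214)²) + 48049/(√4975) = -18993/(46225*45796) + 48049/((5*√199)) = -18993/2116920100 + 48049*(√199/995) = -18993*1/2116920100 + 48049*√199/995 = -18993/2116920100 + 48049*√199/995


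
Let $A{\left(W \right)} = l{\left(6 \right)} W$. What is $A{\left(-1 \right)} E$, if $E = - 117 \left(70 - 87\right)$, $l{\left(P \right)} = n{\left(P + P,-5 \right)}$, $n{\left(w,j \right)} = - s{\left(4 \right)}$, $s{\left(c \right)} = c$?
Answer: $7956$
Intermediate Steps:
$n{\left(w,j \right)} = -4$ ($n{\left(w,j \right)} = \left(-1\right) 4 = -4$)
$l{\left(P \right)} = -4$
$E = 1989$ ($E = \left(-117\right) \left(-17\right) = 1989$)
$A{\left(W \right)} = - 4 W$
$A{\left(-1 \right)} E = \left(-4\right) \left(-1\right) 1989 = 4 \cdot 1989 = 7956$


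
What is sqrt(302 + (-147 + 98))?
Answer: sqrt(253) ≈ 15.906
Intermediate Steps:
sqrt(302 + (-147 + 98)) = sqrt(302 - 49) = sqrt(253)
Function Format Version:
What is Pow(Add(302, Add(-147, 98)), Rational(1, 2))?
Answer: Pow(253, Rational(1, 2)) ≈ 15.906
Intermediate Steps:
Pow(Add(302, Add(-147, 98)), Rational(1, 2)) = Pow(Add(302, -49), Rational(1, 2)) = Pow(253, Rational(1, 2))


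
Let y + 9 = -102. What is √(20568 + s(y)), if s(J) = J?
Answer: 3*√2273 ≈ 143.03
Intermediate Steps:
y = -111 (y = -9 - 102 = -111)
√(20568 + s(y)) = √(20568 - 111) = √20457 = 3*√2273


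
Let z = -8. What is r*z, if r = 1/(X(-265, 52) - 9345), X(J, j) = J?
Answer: 4/4805 ≈ 0.00083247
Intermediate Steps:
r = -1/9610 (r = 1/(-265 - 9345) = 1/(-9610) = -1/9610 ≈ -0.00010406)
r*z = -1/9610*(-8) = 4/4805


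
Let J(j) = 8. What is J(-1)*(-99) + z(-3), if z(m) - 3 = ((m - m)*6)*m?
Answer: -789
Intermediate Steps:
z(m) = 3 (z(m) = 3 + ((m - m)*6)*m = 3 + (0*6)*m = 3 + 0*m = 3 + 0 = 3)
J(-1)*(-99) + z(-3) = 8*(-99) + 3 = -792 + 3 = -789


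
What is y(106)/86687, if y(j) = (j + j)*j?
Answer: 22472/86687 ≈ 0.25923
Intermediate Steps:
y(j) = 2*j² (y(j) = (2*j)*j = 2*j²)
y(106)/86687 = (2*106²)/86687 = (2*11236)*(1/86687) = 22472*(1/86687) = 22472/86687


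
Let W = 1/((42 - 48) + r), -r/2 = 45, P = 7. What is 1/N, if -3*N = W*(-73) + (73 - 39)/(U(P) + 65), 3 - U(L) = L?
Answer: -17568/7717 ≈ -2.2765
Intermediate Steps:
r = -90 (r = -2*45 = -90)
U(L) = 3 - L
W = -1/96 (W = 1/((42 - 48) - 90) = 1/(-6 - 90) = 1/(-96) = -1/96 ≈ -0.010417)
N = -7717/17568 (N = -(-1/96*(-73) + (73 - 39)/((3 - 1*7) + 65))/3 = -(73/96 + 34/((3 - 7) + 65))/3 = -(73/96 + 34/(-4 + 65))/3 = -(73/96 + 34/61)/3 = -⅓*7717/5856 = -7717/17568 ≈ -0.43926)
1/N = 1/(-7717/17568) = -17568/7717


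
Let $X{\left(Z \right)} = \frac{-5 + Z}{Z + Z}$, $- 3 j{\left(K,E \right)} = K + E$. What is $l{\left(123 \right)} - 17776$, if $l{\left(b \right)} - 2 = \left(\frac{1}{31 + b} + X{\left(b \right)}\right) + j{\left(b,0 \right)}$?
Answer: $- \frac{337442521}{18942} \approx -17815.0$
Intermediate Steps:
$j{\left(K,E \right)} = - \frac{E}{3} - \frac{K}{3}$ ($j{\left(K,E \right)} = - \frac{K + E}{3} = - \frac{E + K}{3} = - \frac{E}{3} - \frac{K}{3}$)
$X{\left(Z \right)} = \frac{-5 + Z}{2 Z}$
$l{\left(b \right)} = 2 + \frac{1}{31 + b} - \frac{b}{3} + \frac{-5 + b}{2 b}$ ($l{\left(b \right)} = 2 - \left(- \frac{1}{31 + b} + \frac{b}{3} - \frac{-5 + b}{2 b}\right) = 2 + \left(\frac{1}{31 + b} - \frac{b}{3} + \frac{-5 + b}{2 b}\right) = 2 + \frac{1}{31 + b} - \frac{b}{3} + \frac{-5 + b}{2 b}$)
$l{\left(123 \right)} - 17776 = \frac{-465 - 47 \cdot 123^{2} - 2 \cdot 123^{3} + 456 \cdot 123}{6 \cdot 123 \left(31 + 123\right)} - 17776 = \frac{1}{6} \cdot \frac{1}{123} \cdot \frac{1}{154} \left(-465 - 711063 - 3721734 + 56088\right) - 17776 = \frac{1}{6} \cdot \frac{1}{123} \cdot \frac{1}{154} \left(-4377174\right) - 17776 = - \frac{729529}{18942} - 17776 = - \frac{337442521}{18942}$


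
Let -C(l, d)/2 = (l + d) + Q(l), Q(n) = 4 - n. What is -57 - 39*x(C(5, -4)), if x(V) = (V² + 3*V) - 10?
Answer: 333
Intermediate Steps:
C(l, d) = -8 - 2*d (C(l, d) = -2*((l + d) + (4 - l)) = -2*((d + l) + (4 - l)) = -2*(4 + d) = -8 - 2*d)
x(V) = -10 + V² + 3*V
-57 - 39*x(C(5, -4)) = -57 - 39*(-10 + (-8 - 2*(-4))² + 3*(-8 - 2*(-4))) = -57 - 39*(-10 + (-8 + 8)² + 3*(-8 + 8)) = -57 - 39*(-10 + 0² + 3*0) = -57 - 39*(-10 + 0 + 0) = -57 - 39*(-10) = -57 + 390 = 333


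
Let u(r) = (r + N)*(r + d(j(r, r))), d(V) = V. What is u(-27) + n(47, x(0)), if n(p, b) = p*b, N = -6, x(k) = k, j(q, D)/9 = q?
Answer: 8910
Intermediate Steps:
j(q, D) = 9*q
n(p, b) = b*p
u(r) = 10*r*(-6 + r) (u(r) = (r - 6)*(r + 9*r) = (-6 + r)*(10*r) = 10*r*(-6 + r))
u(-27) + n(47, x(0)) = 10*(-27)*(-6 - 27) + 0*47 = 10*(-27)*(-33) + 0 = 8910 + 0 = 8910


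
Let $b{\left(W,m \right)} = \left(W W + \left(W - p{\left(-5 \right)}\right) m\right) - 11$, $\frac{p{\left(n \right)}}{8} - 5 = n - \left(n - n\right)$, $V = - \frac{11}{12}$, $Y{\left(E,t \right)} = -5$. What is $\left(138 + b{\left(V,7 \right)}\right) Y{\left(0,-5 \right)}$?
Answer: $- \frac{87425}{144} \approx -607.12$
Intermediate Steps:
$V = - \frac{11}{12}$ ($V = \left(-11\right) \frac{1}{12} = - \frac{11}{12} \approx -0.91667$)
$p{\left(n \right)} = 40 + 8 n$ ($p{\left(n \right)} = 40 + 8 \left(n - \left(n - n\right)\right) = 40 + 8 \left(n - 0\right) = 40 + 8 \left(n + 0\right) = 40 + 8 n$)
$b{\left(W,m \right)} = -11 + W^{2} + W m$ ($b{\left(W,m \right)} = \left(W W + \left(W - \left(40 + 8 \left(-5\right)\right)\right) m\right) - 11 = \left(W^{2} + \left(W - \left(40 - 40\right)\right) m\right) - 11 = \left(W^{2} + \left(W - 0\right) m\right) - 11 = \left(W^{2} + \left(W + 0\right) m\right) - 11 = \left(W^{2} + W m\right) - 11 = -11 + W^{2} + W m$)
$\left(138 + b{\left(V,7 \right)}\right) Y{\left(0,-5 \right)} = \left(138 - \left(\frac{209}{12} - \frac{121}{144}\right)\right) \left(-5\right) = \left(138 - \frac{2387}{144}\right) \left(-5\right) = \frac{17485}{144} \left(-5\right) = - \frac{87425}{144}$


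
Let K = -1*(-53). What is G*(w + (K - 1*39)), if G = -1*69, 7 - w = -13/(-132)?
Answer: -63457/44 ≈ -1442.2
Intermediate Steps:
K = 53
w = 911/132 (w = 7 - (-13)/(-132) = 7 - (-13)*(-1)/132 = 7 - 1*13/132 = 7 - 13/132 = 911/132 ≈ 6.9015)
G = -69
G*(w + (K - 1*39)) = -69*(911/132 + (53 - 1*39)) = -69*(911/132 + (53 - 39)) = -69*(911/132 + 14) = -69*2759/132 = -63457/44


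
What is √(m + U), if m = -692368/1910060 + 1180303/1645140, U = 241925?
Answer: √1493004606718409964478381215/78557902710 ≈ 491.86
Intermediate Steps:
m = 55770362833/157115805420 (m = -692368*1/1910060 + 1180303*(1/1645140) = -173092/477515 + 1180303/1645140 = 55770362833/157115805420 ≈ 0.35496)
√(m + U) = √(55770362833/157115805420 + 241925) = √(38010296996596333/157115805420) = √1493004606718409964478381215/78557902710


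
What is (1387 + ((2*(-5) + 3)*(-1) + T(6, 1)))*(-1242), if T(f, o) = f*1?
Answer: -1738800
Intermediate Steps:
T(f, o) = f
(1387 + ((2*(-5) + 3)*(-1) + T(6, 1)))*(-1242) = (1387 + ((2*(-5) + 3)*(-1) + 6))*(-1242) = (1387 + ((-10 + 3)*(-1) + 6))*(-1242) = (1387 + (-7*(-1) + 6))*(-1242) = (1387 + (7 + 6))*(-1242) = (1387 + 13)*(-1242) = 1400*(-1242) = -1738800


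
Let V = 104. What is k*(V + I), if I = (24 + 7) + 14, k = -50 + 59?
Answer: 1341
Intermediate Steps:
k = 9
I = 45 (I = 31 + 14 = 45)
k*(V + I) = 9*(104 + 45) = 9*149 = 1341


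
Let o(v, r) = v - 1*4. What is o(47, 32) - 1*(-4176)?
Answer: 4219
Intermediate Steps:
o(v, r) = -4 + v (o(v, r) = v - 4 = -4 + v)
o(47, 32) - 1*(-4176) = (-4 + 47) - 1*(-4176) = 43 + 4176 = 4219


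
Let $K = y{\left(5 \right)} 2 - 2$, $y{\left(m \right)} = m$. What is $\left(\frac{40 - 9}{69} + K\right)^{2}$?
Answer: $\frac{339889}{4761} \approx 71.39$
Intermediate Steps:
$K = 8$ ($K = 5 \cdot 2 - 2 = 10 - 2 = 8$)
$\left(\frac{40 - 9}{69} + K\right)^{2} = \left(\frac{40 - 9}{69} + 8\right)^{2} = \left(31 \cdot \frac{1}{69} + 8\right)^{2} = \left(\frac{31}{69} + 8\right)^{2} = \left(\frac{583}{69}\right)^{2} = \frac{339889}{4761}$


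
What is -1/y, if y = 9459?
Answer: -1/9459 ≈ -0.00010572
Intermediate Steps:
-1/y = -1/9459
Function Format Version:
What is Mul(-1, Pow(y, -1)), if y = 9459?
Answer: Rational(-1, 9459) ≈ -0.00010572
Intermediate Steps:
Mul(-1, Pow(y, -1)) = Mul(-1, Pow(9459, -1)) = Mul(-1, Rational(1, 9459)) = Rational(-1, 9459)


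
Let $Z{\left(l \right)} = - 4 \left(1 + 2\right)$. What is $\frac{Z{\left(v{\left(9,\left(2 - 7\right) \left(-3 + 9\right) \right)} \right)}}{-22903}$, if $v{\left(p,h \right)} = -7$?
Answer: $\frac{12}{22903} \approx 0.00052395$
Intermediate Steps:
$Z{\left(l \right)} = -12$ ($Z{\left(l \right)} = \left(-4\right) 3 = -12$)
$\frac{Z{\left(v{\left(9,\left(2 - 7\right) \left(-3 + 9\right) \right)} \right)}}{-22903} = - \frac{12}{-22903} = \left(-12\right) \left(- \frac{1}{22903}\right) = \frac{12}{22903}$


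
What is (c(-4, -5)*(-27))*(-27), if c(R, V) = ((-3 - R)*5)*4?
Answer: 14580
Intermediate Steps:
c(R, V) = -60 - 20*R (c(R, V) = (-15 - 5*R)*4 = -60 - 20*R)
(c(-4, -5)*(-27))*(-27) = ((-60 - 20*(-4))*(-27))*(-27) = ((-60 + 80)*(-27))*(-27) = (20*(-27))*(-27) = -540*(-27) = 14580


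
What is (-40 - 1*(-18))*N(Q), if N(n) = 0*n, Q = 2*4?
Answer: 0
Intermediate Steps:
Q = 8
N(n) = 0
(-40 - 1*(-18))*N(Q) = (-40 - 1*(-18))*0 = (-40 + 18)*0 = -22*0 = 0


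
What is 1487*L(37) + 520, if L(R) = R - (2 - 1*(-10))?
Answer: 37695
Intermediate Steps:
L(R) = -12 + R (L(R) = R - (2 + 10) = R - 1*12 = R - 12 = -12 + R)
1487*L(37) + 520 = 1487*(-12 + 37) + 520 = 1487*25 + 520 = 37175 + 520 = 37695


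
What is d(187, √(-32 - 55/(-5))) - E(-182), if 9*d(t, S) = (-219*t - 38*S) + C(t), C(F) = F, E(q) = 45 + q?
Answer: -39533/9 - 38*I*√21/9 ≈ -4392.6 - 19.349*I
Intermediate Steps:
d(t, S) = -218*t/9 - 38*S/9 (d(t, S) = ((-219*t - 38*S) + t)/9 = (-218*t - 38*S)/9 = -218*t/9 - 38*S/9)
d(187, √(-32 - 55/(-5))) - E(-182) = (-218/9*187 - 38*√(-32 - 55/(-5))/9) - (45 - 182) = (-40766/9 - 38*√(-32 - 55*(-⅕))/9) - 1*(-137) = (-40766/9 - 38*√(-32 + 11)/9) + 137 = (-40766/9 - 38*I*√21/9) + 137 = -39533/9 - 38*I*√21/9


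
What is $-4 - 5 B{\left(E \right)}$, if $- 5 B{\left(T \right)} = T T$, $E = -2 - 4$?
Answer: $32$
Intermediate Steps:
$E = -6$ ($E = -2 - 4 = -6$)
$B{\left(T \right)} = - \frac{T^{2}}{5}$ ($B{\left(T \right)} = - \frac{T T}{5} = - \frac{T^{2}}{5}$)
$-4 - 5 B{\left(E \right)} = -4 - 5 \left(- \frac{\left(-6\right)^{2}}{5}\right) = -4 - 5 \left(\left(- \frac{1}{5}\right) 36\right) = -4 - -36 = -4 + 36 = 32$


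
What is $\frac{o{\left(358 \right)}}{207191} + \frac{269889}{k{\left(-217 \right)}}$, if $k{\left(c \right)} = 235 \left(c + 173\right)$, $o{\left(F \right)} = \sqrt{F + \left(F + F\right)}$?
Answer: $- \frac{269889}{10340} + \frac{\sqrt{1074}}{207191} \approx -26.101$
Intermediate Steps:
$o{\left(F \right)} = \sqrt{3} \sqrt{F}$ ($o{\left(F \right)} = \sqrt{F + 2 F} = \sqrt{3 F} = \sqrt{3} \sqrt{F}$)
$k{\left(c \right)} = 40655 + 235 c$ ($k{\left(c \right)} = 235 \left(173 + c\right) = 40655 + 235 c$)
$\frac{o{\left(358 \right)}}{207191} + \frac{269889}{k{\left(-217 \right)}} = \frac{\sqrt{3} \sqrt{358}}{207191} + \frac{269889}{40655 + 235 \left(-217\right)} = \sqrt{1074} \cdot \frac{1}{207191} + \frac{269889}{40655 - 50995} = \frac{\sqrt{1074}}{207191} + \frac{269889}{-10340} = \frac{\sqrt{1074}}{207191} + 269889 \left(- \frac{1}{10340}\right) = \frac{\sqrt{1074}}{207191} - \frac{269889}{10340} = - \frac{269889}{10340} + \frac{\sqrt{1074}}{207191}$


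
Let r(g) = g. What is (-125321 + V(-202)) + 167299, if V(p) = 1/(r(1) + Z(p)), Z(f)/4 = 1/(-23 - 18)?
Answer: 1553227/37 ≈ 41979.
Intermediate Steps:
Z(f) = -4/41 (Z(f) = 4/(-23 - 18) = 4/(-41) = 4*(-1/41) = -4/41)
V(p) = 41/37 (V(p) = 1/(1 - 4/41) = 1/(37/41) = 41/37)
(-125321 + V(-202)) + 167299 = (-125321 + 41/37) + 167299 = -4636836/37 + 167299 = 1553227/37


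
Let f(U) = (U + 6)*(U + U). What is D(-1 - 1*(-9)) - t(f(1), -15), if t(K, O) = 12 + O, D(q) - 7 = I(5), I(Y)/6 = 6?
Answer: 46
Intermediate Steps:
I(Y) = 36 (I(Y) = 6*6 = 36)
D(q) = 43 (D(q) = 7 + 36 = 43)
f(U) = 2*U*(6 + U) (f(U) = (6 + U)*(2*U) = 2*U*(6 + U))
D(-1 - 1*(-9)) - t(f(1), -15) = 43 - (12 - 15) = 43 - 1*(-3) = 43 + 3 = 46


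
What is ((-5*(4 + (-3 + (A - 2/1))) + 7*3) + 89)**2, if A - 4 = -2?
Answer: 11025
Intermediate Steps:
A = 2 (A = 4 - 2 = 2)
((-5*(4 + (-3 + (A - 2/1))) + 7*3) + 89)**2 = ((-5*(4 + (-3 + (2 - 2/1))) + 7*3) + 89)**2 = ((-5*(4 + (-3 + (2 - 2))) + 21) + 89)**2 = ((-5*(4 + (-3 + 0)) + 21) + 89)**2 = ((-5*(4 - 3) + 21) + 89)**2 = ((-5*1 + 21) + 89)**2 = ((-5 + 21) + 89)**2 = (16 + 89)**2 = 105**2 = 11025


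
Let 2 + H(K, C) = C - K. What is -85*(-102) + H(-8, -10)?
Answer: 8666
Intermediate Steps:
H(K, C) = -2 + C - K (H(K, C) = -2 + (C - K) = -2 + C - K)
-85*(-102) + H(-8, -10) = -85*(-102) + (-2 - 10 - 1*(-8)) = 8670 + (-2 - 10 + 8) = 8670 - 4 = 8666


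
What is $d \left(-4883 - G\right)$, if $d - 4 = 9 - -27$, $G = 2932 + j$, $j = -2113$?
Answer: $-228080$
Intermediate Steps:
$G = 819$ ($G = 2932 - 2113 = 819$)
$d = 40$ ($d = 4 + \left(9 - -27\right) = 4 + \left(9 + 27\right) = 4 + 36 = 40$)
$d \left(-4883 - G\right) = 40 \left(-4883 - 819\right) = 40 \left(-5702\right) = -228080$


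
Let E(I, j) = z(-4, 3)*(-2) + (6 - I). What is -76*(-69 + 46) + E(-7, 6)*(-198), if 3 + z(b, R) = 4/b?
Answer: -2410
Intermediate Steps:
z(b, R) = -3 + 4/b
E(I, j) = 14 - I (E(I, j) = (-3 + 4/(-4))*(-2) + (6 - I) = (-3 + 4*(-1/4))*(-2) + (6 - I) = (-3 - 1)*(-2) + (6 - I) = -4*(-2) + (6 - I) = 8 + (6 - I) = 14 - I)
-76*(-69 + 46) + E(-7, 6)*(-198) = -76*(-69 + 46) + (14 - 1*(-7))*(-198) = -76*(-23) + (14 + 7)*(-198) = 1748 + 21*(-198) = 1748 - 4158 = -2410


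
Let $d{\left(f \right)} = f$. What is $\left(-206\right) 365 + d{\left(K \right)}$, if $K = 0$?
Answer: $-75190$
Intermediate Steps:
$\left(-206\right) 365 + d{\left(K \right)} = \left(-206\right) 365 + 0 = -75190 + 0 = -75190$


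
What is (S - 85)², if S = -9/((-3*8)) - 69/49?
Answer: 1137375625/153664 ≈ 7401.7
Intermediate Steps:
S = -405/392 (S = -9/(-24) - 69*1/49 = -9*(-1/24) - 69/49 = 3/8 - 69/49 = -405/392 ≈ -1.0332)
(S - 85)² = (-405/392 - 85)² = (-33725/392)² = 1137375625/153664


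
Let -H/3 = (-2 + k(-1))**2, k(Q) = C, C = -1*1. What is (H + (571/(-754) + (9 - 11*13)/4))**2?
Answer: 533332836/142129 ≈ 3752.5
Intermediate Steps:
C = -1
k(Q) = -1
H = -27 (H = -3*(-2 - 1)**2 = -3*(-3)**2 = -3*9 = -27)
(H + (571/(-754) + (9 - 11*13)/4))**2 = (-27 + (571/(-754) + (9 - 11*13)/4))**2 = (-27 + (571*(-1/754) + (9 - 143)*(1/4)))**2 = (-27 + (-571/754 - 134*1/4))**2 = (-27 + (-571/754 - 67/2))**2 = (-27 - 12915/377)**2 = (-23094/377)**2 = 533332836/142129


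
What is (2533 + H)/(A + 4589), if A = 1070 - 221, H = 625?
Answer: 1579/2719 ≈ 0.58073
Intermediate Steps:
A = 849
(2533 + H)/(A + 4589) = (2533 + 625)/(849 + 4589) = 3158/5438 = 3158*(1/5438) = 1579/2719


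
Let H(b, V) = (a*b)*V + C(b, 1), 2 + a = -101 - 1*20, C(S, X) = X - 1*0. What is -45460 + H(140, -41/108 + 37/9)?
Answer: -987436/9 ≈ -1.0972e+5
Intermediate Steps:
C(S, X) = X (C(S, X) = X + 0 = X)
a = -123 (a = -2 + (-101 - 1*20) = -2 + (-101 - 20) = -2 - 121 = -123)
H(b, V) = 1 - 123*V*b (H(b, V) = (-123*b)*V + 1 = -123*V*b + 1 = 1 - 123*V*b)
-45460 + H(140, -41/108 + 37/9) = -45460 + (1 - 123*(-41/108 + 37/9)*140) = -45460 + (1 - 123*403/108*140) = -45460 + (1 - 578305/9) = -45460 - 578296/9 = -987436/9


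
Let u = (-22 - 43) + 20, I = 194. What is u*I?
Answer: -8730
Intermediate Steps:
u = -45 (u = -65 + 20 = -45)
u*I = -45*194 = -8730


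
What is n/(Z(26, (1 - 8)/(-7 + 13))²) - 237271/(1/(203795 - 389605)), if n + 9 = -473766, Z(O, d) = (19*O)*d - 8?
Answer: 135480745000886615/3073009 ≈ 4.4087e+10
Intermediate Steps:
Z(O, d) = -8 + 19*O*d (Z(O, d) = 19*O*d - 8 = -8 + 19*O*d)
n = -473775 (n = -9 - 473766 = -473775)
n/(Z(26, (1 - 8)/(-7 + 13))²) - 237271/(1/(203795 - 389605)) = -473775/(-8 + 19*26*((1 - 8)/(-7 + 13)))² - 237271/(1/(203795 - 389605)) = -473775/(-8 + 19*26*(-7/6))² - 237271/(1/(-185810)) = -473775/(-8 + 19*26*(-7*⅙))² - 237271/(-1/185810) = -473775/(-8 + 19*26*(-7/6))² - 237271*(-185810) = -473775/(-8 - 1729/3)² + 44087324510 = -473775/((-1753/3)²) + 44087324510 = -473775/3073009/9 + 44087324510 = -473775*9/3073009 + 44087324510 = -4263975/3073009 + 44087324510 = 135480745000886615/3073009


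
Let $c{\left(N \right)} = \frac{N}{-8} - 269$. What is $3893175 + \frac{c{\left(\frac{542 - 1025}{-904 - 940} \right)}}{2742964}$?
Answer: $\frac{157534231016597629}{40464204928} \approx 3.8932 \cdot 10^{6}$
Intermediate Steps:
$c{\left(N \right)} = -269 - \frac{N}{8}$ ($c{\left(N \right)} = N \left(- \frac{1}{8}\right) - 269 = - \frac{N}{8} - 269 = -269 - \frac{N}{8}$)
$3893175 + \frac{c{\left(\frac{542 - 1025}{-904 - 940} \right)}}{2742964} = 3893175 + \frac{-269 - \frac{\left(542 - 1025\right) \frac{1}{-904 - 940}}{8}}{2742964} = 3893175 + \left(-269 - \frac{\left(-483\right) \frac{1}{-1844}}{8}\right) \frac{1}{2742964} = 3893175 + \left(-269 - \frac{\left(-483\right) \left(- \frac{1}{1844}\right)}{8}\right) \frac{1}{2742964} = 3893175 + \left(-269 - \frac{483}{14752}\right) \frac{1}{2742964} = 3893175 - \frac{3968771}{40464204928} = \frac{157534231016597629}{40464204928}$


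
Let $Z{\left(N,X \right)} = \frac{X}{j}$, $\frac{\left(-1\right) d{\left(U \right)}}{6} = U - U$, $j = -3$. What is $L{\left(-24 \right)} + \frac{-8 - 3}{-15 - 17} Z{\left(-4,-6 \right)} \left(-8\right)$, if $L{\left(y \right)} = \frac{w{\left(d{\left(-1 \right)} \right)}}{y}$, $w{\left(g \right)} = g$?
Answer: $- \frac{11}{2} \approx -5.5$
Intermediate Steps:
$d{\left(U \right)} = 0$ ($d{\left(U \right)} = - 6 \left(U - U\right) = \left(-6\right) 0 = 0$)
$Z{\left(N,X \right)} = - \frac{X}{3}$ ($Z{\left(N,X \right)} = \frac{X}{-3} = X \left(- \frac{1}{3}\right) = - \frac{X}{3}$)
$L{\left(y \right)} = 0$ ($L{\left(y \right)} = \frac{0}{y} = 0$)
$L{\left(-24 \right)} + \frac{-8 - 3}{-15 - 17} Z{\left(-4,-6 \right)} \left(-8\right) = 0 + \frac{-8 - 3}{-15 - 17} \left(\left(- \frac{1}{3}\right) \left(-6\right)\right) \left(-8\right) = 0 + - \frac{11}{-32} \cdot 2 \left(-8\right) = 0 + \left(-11\right) \left(- \frac{1}{32}\right) 2 \left(-8\right) = 0 + \frac{11}{32} \cdot 2 \left(-8\right) = 0 + \frac{11}{16} \left(-8\right) = 0 - \frac{11}{2} = - \frac{11}{2}$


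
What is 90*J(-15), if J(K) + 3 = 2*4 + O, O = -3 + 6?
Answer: 720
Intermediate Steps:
O = 3
J(K) = 8 (J(K) = -3 + (2*4 + 3) = -3 + (8 + 3) = -3 + 11 = 8)
90*J(-15) = 90*8 = 720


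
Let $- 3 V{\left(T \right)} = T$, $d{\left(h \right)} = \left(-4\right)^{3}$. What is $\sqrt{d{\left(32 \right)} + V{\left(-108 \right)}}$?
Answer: $2 i \sqrt{7} \approx 5.2915 i$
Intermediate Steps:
$d{\left(h \right)} = -64$
$V{\left(T \right)} = - \frac{T}{3}$
$\sqrt{d{\left(32 \right)} + V{\left(-108 \right)}} = \sqrt{-64 - -36} = \sqrt{-64 + 36} = \sqrt{-28} = 2 i \sqrt{7}$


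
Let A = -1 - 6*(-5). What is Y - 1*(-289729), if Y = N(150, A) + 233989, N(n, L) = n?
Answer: 523868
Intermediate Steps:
A = 29 (A = -1 + 30 = 29)
Y = 234139 (Y = 150 + 233989 = 234139)
Y - 1*(-289729) = 234139 - 1*(-289729) = 234139 + 289729 = 523868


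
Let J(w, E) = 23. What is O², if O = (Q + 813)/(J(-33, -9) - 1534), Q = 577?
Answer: 1932100/2283121 ≈ 0.84625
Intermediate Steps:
O = -1390/1511 (O = (577 + 813)/(23 - 1534) = 1390/(-1511) = 1390*(-1/1511) = -1390/1511 ≈ -0.91992)
O² = (-1390/1511)² = 1932100/2283121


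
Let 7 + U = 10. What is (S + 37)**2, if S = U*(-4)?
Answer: 625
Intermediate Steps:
U = 3 (U = -7 + 10 = 3)
S = -12 (S = 3*(-4) = -12)
(S + 37)**2 = (-12 + 37)**2 = 25**2 = 625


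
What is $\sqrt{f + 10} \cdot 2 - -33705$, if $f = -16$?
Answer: $33705 + 2 i \sqrt{6} \approx 33705.0 + 4.899 i$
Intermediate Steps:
$\sqrt{f + 10} \cdot 2 - -33705 = \sqrt{-16 + 10} \cdot 2 - -33705 = \sqrt{-6} \cdot 2 + 33705 = i \sqrt{6} \cdot 2 + 33705 = 2 i \sqrt{6} + 33705 = 33705 + 2 i \sqrt{6}$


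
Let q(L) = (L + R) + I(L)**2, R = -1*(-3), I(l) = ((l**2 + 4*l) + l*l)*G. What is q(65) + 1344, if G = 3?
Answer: 682778312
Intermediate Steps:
I(l) = 6*l**2 + 12*l (I(l) = ((l**2 + 4*l) + l*l)*3 = ((l**2 + 4*l) + l**2)*3 = (2*l**2 + 4*l)*3 = 6*l**2 + 12*l)
R = 3
q(L) = 3 + L + 36*L**2*(2 + L)**2 (q(L) = (L + 3) + (6*L*(2 + L))**2 = (3 + L) + 36*L**2*(2 + L)**2 = 3 + L + 36*L**2*(2 + L)**2)
q(65) + 1344 = (3 + 65 + 36*65**2*(2 + 65)**2) + 1344 = (3 + 65 + 36*4225*67**2) + 1344 = (3 + 65 + 36*4225*4489) + 1344 = (3 + 65 + 682776900) + 1344 = 682776968 + 1344 = 682778312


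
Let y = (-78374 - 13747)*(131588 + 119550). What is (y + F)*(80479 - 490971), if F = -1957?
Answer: 9496767580692260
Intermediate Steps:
y = -23135083698 (y = -92121*251138 = -23135083698)
(y + F)*(80479 - 490971) = (-23135083698 - 1957)*(80479 - 490971) = -23135085655*(-410492) = 9496767580692260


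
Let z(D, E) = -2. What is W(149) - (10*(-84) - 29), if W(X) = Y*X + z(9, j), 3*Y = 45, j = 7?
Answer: 3102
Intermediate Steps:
Y = 15 (Y = (⅓)*45 = 15)
W(X) = -2 + 15*X (W(X) = 15*X - 2 = -2 + 15*X)
W(149) - (10*(-84) - 29) = (-2 + 15*149) - (10*(-84) - 29) = (-2 + 2235) - (-840 - 29) = 2233 - 1*(-869) = 2233 + 869 = 3102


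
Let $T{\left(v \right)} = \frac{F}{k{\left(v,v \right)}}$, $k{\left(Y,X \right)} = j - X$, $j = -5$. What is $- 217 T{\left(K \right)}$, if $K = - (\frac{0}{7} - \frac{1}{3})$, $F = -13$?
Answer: $- \frac{8463}{16} \approx -528.94$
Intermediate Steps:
$k{\left(Y,X \right)} = -5 - X$
$K = \frac{1}{3}$ ($K = - (0 \cdot \frac{1}{7} - \frac{1}{3}) = - (0 - \frac{1}{3}) = \left(-1\right) \left(- \frac{1}{3}\right) = \frac{1}{3} \approx 0.33333$)
$T{\left(v \right)} = - \frac{13}{-5 - v}$
$- 217 T{\left(K \right)} = - 217 \frac{13}{5 + \frac{1}{3}} = - 217 \frac{13}{\frac{16}{3}} = - 217 \cdot 13 \cdot \frac{3}{16} = \left(-217\right) \frac{39}{16} = - \frac{8463}{16}$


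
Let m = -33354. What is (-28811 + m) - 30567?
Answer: -92732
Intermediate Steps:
(-28811 + m) - 30567 = (-28811 - 33354) - 30567 = -62165 - 30567 = -92732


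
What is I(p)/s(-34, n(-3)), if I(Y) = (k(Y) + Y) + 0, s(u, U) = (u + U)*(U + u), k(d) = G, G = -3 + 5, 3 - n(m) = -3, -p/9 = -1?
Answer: 11/784 ≈ 0.014031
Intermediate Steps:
p = 9 (p = -9*(-1) = 9)
n(m) = 6 (n(m) = 3 - 1*(-3) = 3 + 3 = 6)
G = 2
k(d) = 2
s(u, U) = (U + u)² (s(u, U) = (U + u)*(U + u) = (U + u)²)
I(Y) = 2 + Y (I(Y) = (2 + Y) + 0 = 2 + Y)
I(p)/s(-34, n(-3)) = (2 + 9)/((6 - 34)²) = 11/((-28)²) = 11/784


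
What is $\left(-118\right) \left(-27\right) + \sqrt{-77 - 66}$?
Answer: $3186 + i \sqrt{143} \approx 3186.0 + 11.958 i$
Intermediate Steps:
$\left(-118\right) \left(-27\right) + \sqrt{-77 - 66} = 3186 + \sqrt{-143} = 3186 + i \sqrt{143}$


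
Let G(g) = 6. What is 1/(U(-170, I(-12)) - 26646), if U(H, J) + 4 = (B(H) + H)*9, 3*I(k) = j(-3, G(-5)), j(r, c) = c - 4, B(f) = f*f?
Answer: 1/231920 ≈ 4.3118e-6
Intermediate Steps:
B(f) = f²
j(r, c) = -4 + c
I(k) = ⅔ (I(k) = (-4 + 6)/3 = (⅓)*2 = ⅔)
U(H, J) = -4 + 9*H + 9*H² (U(H, J) = -4 + (H² + H)*9 = -4 + (H + H²)*9 = -4 + (9*H + 9*H²) = -4 + 9*H + 9*H²)
1/(U(-170, I(-12)) - 26646) = 1/((-4 + 9*(-170) + 9*(-170)²) - 26646) = 1/((-4 - 1530 + 9*28900) - 26646) = 1/((-4 - 1530 + 260100) - 26646) = 1/(258566 - 26646) = 1/231920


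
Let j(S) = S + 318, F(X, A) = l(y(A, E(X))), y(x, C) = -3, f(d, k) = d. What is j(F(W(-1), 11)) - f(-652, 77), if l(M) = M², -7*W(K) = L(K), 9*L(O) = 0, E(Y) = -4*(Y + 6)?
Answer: 979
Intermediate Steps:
E(Y) = -24 - 4*Y (E(Y) = -4*(6 + Y) = -24 - 4*Y)
L(O) = 0 (L(O) = (⅑)*0 = 0)
W(K) = 0 (W(K) = -⅐*0 = 0)
F(X, A) = 9 (F(X, A) = (-3)² = 9)
j(S) = 318 + S
j(F(W(-1), 11)) - f(-652, 77) = (318 + 9) - 1*(-652) = 327 + 652 = 979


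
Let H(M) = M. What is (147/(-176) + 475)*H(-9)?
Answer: -751077/176 ≈ -4267.5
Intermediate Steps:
(147/(-176) + 475)*H(-9) = (147/(-176) + 475)*(-9) = (147*(-1/176) + 475)*(-9) = (-147/176 + 475)*(-9) = (83453/176)*(-9) = -751077/176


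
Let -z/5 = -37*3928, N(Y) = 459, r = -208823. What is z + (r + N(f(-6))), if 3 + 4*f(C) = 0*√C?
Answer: 518316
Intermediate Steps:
f(C) = -¾ (f(C) = -¾ + (0*√C)/4 = -¾ + (¼)*0 = -¾ + 0 = -¾)
z = 726680 (z = -(-185)*3928 = -5*(-145336) = 726680)
z + (r + N(f(-6))) = 726680 + (-208823 + 459) = 726680 - 208364 = 518316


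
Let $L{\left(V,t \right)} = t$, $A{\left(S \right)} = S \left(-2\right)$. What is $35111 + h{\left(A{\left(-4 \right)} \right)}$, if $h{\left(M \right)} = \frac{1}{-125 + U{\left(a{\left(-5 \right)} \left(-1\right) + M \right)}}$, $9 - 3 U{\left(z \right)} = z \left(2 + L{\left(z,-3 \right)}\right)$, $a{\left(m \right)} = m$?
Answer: $\frac{12394180}{353} \approx 35111.0$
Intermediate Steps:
$A{\left(S \right)} = - 2 S$
$U{\left(z \right)} = 3 + \frac{z}{3}$ ($U{\left(z \right)} = 3 - \frac{z \left(2 - 3\right)}{3} = 3 - \frac{z \left(-1\right)}{3} = 3 - \frac{\left(-1\right) z}{3} = 3 + \frac{z}{3}$)
$h{\left(M \right)} = \frac{1}{- \frac{361}{3} + \frac{M}{3}}$ ($h{\left(M \right)} = \frac{1}{-125 + \left(3 + \frac{\left(-5\right) \left(-1\right) + M}{3}\right)} = \frac{1}{-125 + \left(3 + \frac{5 + M}{3}\right)} = \frac{1}{-125 + \left(3 + \left(\frac{5}{3} + \frac{M}{3}\right)\right)} = \frac{1}{-125 + \left(\frac{14}{3} + \frac{M}{3}\right)} = \frac{1}{- \frac{361}{3} + \frac{M}{3}}$)
$35111 + h{\left(A{\left(-4 \right)} \right)} = 35111 + \frac{3}{-361 - -8} = 35111 + \frac{3}{-361 + 8} = 35111 + \frac{3}{-353} = 35111 + 3 \left(- \frac{1}{353}\right) = 35111 - \frac{3}{353} = \frac{12394180}{353}$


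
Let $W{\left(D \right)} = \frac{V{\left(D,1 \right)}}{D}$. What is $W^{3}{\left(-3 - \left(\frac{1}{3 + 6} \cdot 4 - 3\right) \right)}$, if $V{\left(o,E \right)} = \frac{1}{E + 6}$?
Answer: $- \frac{729}{21952} \approx -0.033209$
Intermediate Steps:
$V{\left(o,E \right)} = \frac{1}{6 + E}$
$W{\left(D \right)} = \frac{1}{7 D}$ ($W{\left(D \right)} = \frac{1}{\left(6 + 1\right) D} = \frac{1}{7 D}$)
$W^{3}{\left(-3 - \left(\frac{1}{3 + 6} \cdot 4 - 3\right) \right)} = \left(\frac{1}{7 \left(-3 - \left(\frac{1}{3 + 6} \cdot 4 - 3\right)\right)}\right)^{3} = \left(\frac{1}{7 \left(-3 - \left(\frac{1}{9} \cdot 4 - 3\right)\right)}\right)^{3} = \left(\frac{1}{7 \left(-3 - \left(\frac{4}{9} - 3\right)\right)}\right)^{3} = \left(\frac{1}{7 \left(-3 - - \frac{23}{9}\right)}\right)^{3} = \left(\frac{1}{7 \left(-3 + \frac{23}{9}\right)}\right)^{3} = \left(\frac{1}{7 \left(- \frac{4}{9}\right)}\right)^{3} = \left(\frac{1}{7} \left(- \frac{9}{4}\right)\right)^{3} = \left(- \frac{9}{28}\right)^{3} = - \frac{729}{21952}$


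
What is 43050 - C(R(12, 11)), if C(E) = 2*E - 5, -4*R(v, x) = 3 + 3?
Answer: 43058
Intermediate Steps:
R(v, x) = -3/2 (R(v, x) = -(3 + 3)/4 = -¼*6 = -3/2)
C(E) = -5 + 2*E
43050 - C(R(12, 11)) = 43050 - (-5 + 2*(-3/2)) = 43050 - (-5 - 3) = 43050 - 1*(-8) = 43050 + 8 = 43058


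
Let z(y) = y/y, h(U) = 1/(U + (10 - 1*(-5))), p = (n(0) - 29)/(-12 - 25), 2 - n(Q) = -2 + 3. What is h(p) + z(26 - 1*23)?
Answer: 620/583 ≈ 1.0635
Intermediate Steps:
n(Q) = 1 (n(Q) = 2 - (-2 + 3) = 2 - 1*1 = 2 - 1 = 1)
p = 28/37 (p = (1 - 29)/(-12 - 25) = -28/(-37) = -28*(-1/37) = 28/37 ≈ 0.75676)
h(U) = 1/(15 + U) (h(U) = 1/(U + (10 + 5)) = 1/(U + 15) = 1/(15 + U))
z(y) = 1
h(p) + z(26 - 1*23) = 1/(15 + 28/37) + 1 = 1/(583/37) + 1 = 37/583 + 1 = 620/583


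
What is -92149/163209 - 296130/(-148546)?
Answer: 17321357908/12122022057 ≈ 1.4289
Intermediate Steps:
-92149/163209 - 296130/(-148546) = -92149*1/163209 - 296130*(-1/148546) = -92149/163209 + 148065/74273 = 17321357908/12122022057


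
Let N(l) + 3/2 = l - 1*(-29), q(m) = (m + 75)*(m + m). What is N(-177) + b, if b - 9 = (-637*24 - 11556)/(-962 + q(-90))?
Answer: -271033/1738 ≈ -155.95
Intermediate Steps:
q(m) = 2*m*(75 + m) (q(m) = (75 + m)*(2*m) = 2*m*(75 + m))
b = -5601/869 (b = 9 + (-637*24 - 11556)/(-962 + 2*(-90)*(75 - 90)) = 9 + (-15288 - 11556)/(-962 + 2*(-90)*(-15)) = 9 - 26844/(-962 + 2700) = 9 - 26844/1738 = 9 - 26844*1/1738 = 9 - 13422/869 = -5601/869 ≈ -6.4453)
N(l) = 55/2 + l (N(l) = -3/2 + (l - 1*(-29)) = -3/2 + (l + 29) = -3/2 + (29 + l) = 55/2 + l)
N(-177) + b = (55/2 - 177) - 5601/869 = -299/2 - 5601/869 = -271033/1738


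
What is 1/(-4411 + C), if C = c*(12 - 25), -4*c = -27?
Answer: -4/17995 ≈ -0.00022228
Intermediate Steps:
c = 27/4 (c = -1/4*(-27) = 27/4 ≈ 6.7500)
C = -351/4 (C = 27*(12 - 25)/4 = (27/4)*(-13) = -351/4 ≈ -87.750)
1/(-4411 + C) = 1/(-4411 - 351/4) = 1/(-17995/4) = -4/17995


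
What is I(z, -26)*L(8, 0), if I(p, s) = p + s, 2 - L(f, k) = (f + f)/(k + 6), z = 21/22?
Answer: 551/33 ≈ 16.697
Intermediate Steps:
z = 21/22 (z = 21*(1/22) = 21/22 ≈ 0.95455)
L(f, k) = 2 - 2*f/(6 + k) (L(f, k) = 2 - (f + f)/(k + 6) = 2 - 2*f/(6 + k))
I(z, -26)*L(8, 0) = (21/22 - 26)*(2*(6 + 0 - 1*8)/(6 + 0)) = -551*(6 + 0 - 8)/(11*6) = -551*(-2)/(11*6) = -551/22*(-⅔) = 551/33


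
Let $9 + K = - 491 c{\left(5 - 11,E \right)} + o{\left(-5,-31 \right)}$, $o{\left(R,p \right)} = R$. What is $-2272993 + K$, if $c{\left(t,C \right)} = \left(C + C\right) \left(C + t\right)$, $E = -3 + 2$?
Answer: $-2279881$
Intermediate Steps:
$E = -1$
$c{\left(t,C \right)} = 2 C \left(C + t\right)$
$K = -6888$ ($K = -9 - \left(5 + 491 \cdot 2 \left(-1\right) \left(-1 + \left(5 - 11\right)\right)\right) = -9 - \left(5 + 491 \cdot 2 \left(-1\right) \left(-1 - 6\right)\right) = -9 - \left(5 + 491 \cdot 2 \left(-1\right) \left(-7\right)\right) = -9 - 6879 = -6888$)
$-2272993 + K = -2272993 - 6888 = -2279881$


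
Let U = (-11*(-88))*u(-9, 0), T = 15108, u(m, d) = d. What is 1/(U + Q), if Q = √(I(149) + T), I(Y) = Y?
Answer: √15257/15257 ≈ 0.0080959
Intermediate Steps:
Q = √15257 (Q = √(149 + 15108) = √15257 ≈ 123.52)
U = 0 (U = -11*(-88)*0 = 968*0 = 0)
1/(U + Q) = 1/(0 + √15257) = 1/(√15257) = √15257/15257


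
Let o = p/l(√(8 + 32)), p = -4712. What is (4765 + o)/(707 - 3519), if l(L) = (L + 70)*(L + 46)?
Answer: -600755491/354641004 - 899*√10/23331645 ≈ -1.6941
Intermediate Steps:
l(L) = (46 + L)*(70 + L) (l(L) = (70 + L)*(46 + L) = (46 + L)*(70 + L))
o = -4712/(3260 + 232*√10) (o = -4712/(3220 + (√(8 + 32))² + 116*√(8 + 32)) = -4712/(3220 + (√40)² + 116*√40) = -4712/(3220 + (2*√10)² + 116*(2*√10)) = -4712/(3220 + 40 + 232*√10) = -4712/(3260 + 232*√10) ≈ -1.1799)
(4765 + o)/(707 - 3519) = (4765 + (-192014/126117 + 68324*√10/630585))/(707 - 3519) = (600755491/126117 + 68324*√10/630585)/(-2812) = (600755491/126117 + 68324*√10/630585)*(-1/2812) = -600755491/354641004 - 899*√10/23331645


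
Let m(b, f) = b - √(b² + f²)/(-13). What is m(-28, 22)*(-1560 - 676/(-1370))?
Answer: 29911336/685 - 164348*√317/685 ≈ 39394.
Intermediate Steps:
m(b, f) = b + √(b² + f²)/13 (m(b, f) = b - √(b² + f²)*(-1)/13 = b - (-1)*√(b² + f²)/13 = b + √(b² + f²)/13)
m(-28, 22)*(-1560 - 676/(-1370)) = (-28 + √((-28)² + 22²)/13)*(-1560 - 676/(-1370)) = (-28 + √(784 + 484)/13)*(-1560 - 676*(-1/1370)) = (-28 + √1268/13)*(-1560 + 338/685) = (-28 + (2*√317)/13)*(-1068262/685) = (-28 + 2*√317/13)*(-1068262/685) = 29911336/685 - 164348*√317/685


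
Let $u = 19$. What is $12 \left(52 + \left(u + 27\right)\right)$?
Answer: $1176$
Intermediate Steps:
$12 \left(52 + \left(u + 27\right)\right) = 12 \left(52 + \left(19 + 27\right)\right) = 12 \left(52 + 46\right) = 12 \cdot 98 = 1176$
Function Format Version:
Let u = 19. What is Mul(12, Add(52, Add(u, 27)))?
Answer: 1176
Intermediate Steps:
Mul(12, Add(52, Add(u, 27))) = Mul(12, Add(52, Add(19, 27))) = Mul(12, Add(52, 46)) = Mul(12, 98) = 1176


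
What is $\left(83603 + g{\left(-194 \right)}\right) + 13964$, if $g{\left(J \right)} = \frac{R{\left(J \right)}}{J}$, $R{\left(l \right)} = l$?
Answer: $97568$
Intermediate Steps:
$g{\left(J \right)} = 1$ ($g{\left(J \right)} = \frac{J}{J} = 1$)
$\left(83603 + g{\left(-194 \right)}\right) + 13964 = \left(83603 + 1\right) + 13964 = 83604 + 13964 = 97568$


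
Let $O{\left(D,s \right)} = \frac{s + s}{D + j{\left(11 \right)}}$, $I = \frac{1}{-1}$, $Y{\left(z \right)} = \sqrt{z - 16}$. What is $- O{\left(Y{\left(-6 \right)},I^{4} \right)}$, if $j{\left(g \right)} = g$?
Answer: $- \frac{2}{13} + \frac{2 i \sqrt{22}}{143} \approx -0.15385 + 0.0656 i$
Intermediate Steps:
$Y{\left(z \right)} = \sqrt{-16 + z}$
$I = -1$
$O{\left(D,s \right)} = \frac{2 s}{11 + D}$ ($O{\left(D,s \right)} = \frac{s + s}{D + 11} = \frac{2 s}{11 + D}$)
$- O{\left(Y{\left(-6 \right)},I^{4} \right)} = - \frac{2 \left(-1\right)^{4}}{11 + \sqrt{-16 - 6}} = - \frac{2 \cdot 1}{11 + \sqrt{-22}} = - \frac{2 \cdot 1}{11 + i \sqrt{22}} = - \frac{2}{11 + i \sqrt{22}}$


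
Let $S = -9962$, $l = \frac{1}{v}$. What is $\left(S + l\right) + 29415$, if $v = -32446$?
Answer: $\frac{631172037}{32446} \approx 19453.0$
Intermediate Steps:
$l = - \frac{1}{32446}$ ($l = \frac{1}{-32446} = - \frac{1}{32446} \approx -3.082 \cdot 10^{-5}$)
$\left(S + l\right) + 29415 = \left(-9962 - \frac{1}{32446}\right) + 29415 = - \frac{323227053}{32446} + 29415 = \frac{631172037}{32446}$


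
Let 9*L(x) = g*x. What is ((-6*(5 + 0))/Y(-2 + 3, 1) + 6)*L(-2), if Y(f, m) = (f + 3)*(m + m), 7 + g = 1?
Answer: 3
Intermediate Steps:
g = -6 (g = -7 + 1 = -6)
L(x) = -2*x/3 (L(x) = (-6*x)/9 = -2*x/3)
Y(f, m) = 2*m*(3 + f) (Y(f, m) = (3 + f)*(2*m) = 2*m*(3 + f))
((-6*(5 + 0))/Y(-2 + 3, 1) + 6)*L(-2) = ((-6*(5 + 0))/((2*1*(3 + (-2 + 3)))) + 6)*(-2/3*(-2)) = ((-6*5)/((2*1*(3 + 1))) + 6)*(4/3) = (-30/(2*1*4) + 6)*(4/3) = (-30/8 + 6)*(4/3) = (-30*1/8 + 6)*(4/3) = (-15/4 + 6)*(4/3) = (9/4)*(4/3) = 3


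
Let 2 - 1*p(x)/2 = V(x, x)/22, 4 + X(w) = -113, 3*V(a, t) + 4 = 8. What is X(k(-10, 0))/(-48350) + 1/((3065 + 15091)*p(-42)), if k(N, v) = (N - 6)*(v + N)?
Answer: 45583301/18727308800 ≈ 0.0024341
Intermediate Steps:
k(N, v) = (-6 + N)*(N + v)
V(a, t) = 4/3 (V(a, t) = -4/3 + (⅓)*8 = -4/3 + 8/3 = 4/3)
X(w) = -117 (X(w) = -4 - 113 = -117)
p(x) = 128/33 (p(x) = 4 - 8/(3*22) = 4 - 2*2/33 = 4 - 4/33 = 128/33)
X(k(-10, 0))/(-48350) + 1/((3065 + 15091)*p(-42)) = -117/(-48350) + 1/((3065 + 15091)*(128/33)) = -117*(-1/48350) + (33/128)/18156 = 117/48350 + (1/18156)*(33/128) = 117/48350 + 11/774656 = 45583301/18727308800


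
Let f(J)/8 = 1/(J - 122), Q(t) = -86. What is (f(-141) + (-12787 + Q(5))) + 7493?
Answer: -1414948/263 ≈ -5380.0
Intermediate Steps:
f(J) = 8/(-122 + J) (f(J) = 8/(J - 122) = 8/(-122 + J))
(f(-141) + (-12787 + Q(5))) + 7493 = (8/(-122 - 141) + (-12787 - 86)) + 7493 = (8/(-263) - 12873) + 7493 = (8*(-1/263) - 12873) + 7493 = (-8/263 - 12873) + 7493 = -3385607/263 + 7493 = -1414948/263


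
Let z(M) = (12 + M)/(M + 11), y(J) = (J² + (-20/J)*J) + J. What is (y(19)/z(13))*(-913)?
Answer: -1577664/5 ≈ -3.1553e+5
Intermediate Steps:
y(J) = -20 + J + J² (y(J) = (J² - 20) + J = (-20 + J²) + J = -20 + J + J²)
z(M) = (12 + M)/(11 + M)
(y(19)/z(13))*(-913) = ((-20 + 19 + 19²)/(((12 + 13)/(11 + 13))))*(-913) = ((-20 + 19 + 361)/((25/24)))*(-913) = (360/(((1/24)*25)))*(-913) = (360/(25/24))*(-913) = (360*(24/25))*(-913) = (1728/5)*(-913) = -1577664/5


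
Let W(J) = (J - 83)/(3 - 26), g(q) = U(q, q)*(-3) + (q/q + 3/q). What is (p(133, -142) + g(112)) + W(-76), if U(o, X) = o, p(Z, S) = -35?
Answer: -935243/2576 ≈ -363.06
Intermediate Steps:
g(q) = 1 - 3*q + 3/q (g(q) = q*(-3) + (q/q + 3/q) = -3*q + (1 + 3/q) = 1 - 3*q + 3/q)
W(J) = 83/23 - J/23 (W(J) = (-83 + J)/(-23) = (-83 + J)*(-1/23) = 83/23 - J/23)
(p(133, -142) + g(112)) + W(-76) = (-35 + (1 - 3*112 + 3/112)) + (83/23 - 1/23*(-76)) = (-35 + (1 - 336 + 3*(1/112))) + (83/23 + 76/23) = (-35 + (1 - 336 + 3/112)) + 159/23 = (-35 - 37517/112) + 159/23 = -41437/112 + 159/23 = -935243/2576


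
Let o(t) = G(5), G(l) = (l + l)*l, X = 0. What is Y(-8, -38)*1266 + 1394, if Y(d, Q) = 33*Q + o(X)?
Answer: -1522870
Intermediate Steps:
G(l) = 2*l**2 (G(l) = (2*l)*l = 2*l**2)
o(t) = 50 (o(t) = 2*5**2 = 2*25 = 50)
Y(d, Q) = 50 + 33*Q (Y(d, Q) = 33*Q + 50 = 50 + 33*Q)
Y(-8, -38)*1266 + 1394 = (50 + 33*(-38))*1266 + 1394 = (50 - 1254)*1266 + 1394 = -1204*1266 + 1394 = -1524264 + 1394 = -1522870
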